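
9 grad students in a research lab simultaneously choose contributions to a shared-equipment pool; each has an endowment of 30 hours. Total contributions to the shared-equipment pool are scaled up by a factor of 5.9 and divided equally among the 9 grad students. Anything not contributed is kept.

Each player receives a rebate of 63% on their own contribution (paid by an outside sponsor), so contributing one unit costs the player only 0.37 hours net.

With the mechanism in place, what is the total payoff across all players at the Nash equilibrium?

1763.10 hours

With the mechanism, a contributed unit returns (5.9/9) / 0.37 = 1.7718 per unit of net cost to the contributor — now above 1 — so contributing fully is weakly dominant for every player.
At the Nash equilibrium everyone contributes 30. Group total payoff = 9 × (30 × 0.63 + 5.9 × 30) = 1763.10.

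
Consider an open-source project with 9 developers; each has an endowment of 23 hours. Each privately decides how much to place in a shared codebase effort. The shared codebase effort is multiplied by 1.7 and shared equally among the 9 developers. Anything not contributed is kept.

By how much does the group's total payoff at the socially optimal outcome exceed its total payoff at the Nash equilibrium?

Each contributed unit returns 1.7/9 = 0.1889 to its contributor — below 1 — so contributing 0 is dominant for every player. At the Nash equilibrium everyone keeps their 23, and the group total is 9 × 23 = 207.
Each contributed unit returns 1.700 to the group as a whole (0.1889 to each of 9 players), which exceeds 1, so the social optimum is full contribution: group total = 1.700 × 207 = 351.90.
Efficiency loss = 351.90 − 207 = 144.90.

144.90 hours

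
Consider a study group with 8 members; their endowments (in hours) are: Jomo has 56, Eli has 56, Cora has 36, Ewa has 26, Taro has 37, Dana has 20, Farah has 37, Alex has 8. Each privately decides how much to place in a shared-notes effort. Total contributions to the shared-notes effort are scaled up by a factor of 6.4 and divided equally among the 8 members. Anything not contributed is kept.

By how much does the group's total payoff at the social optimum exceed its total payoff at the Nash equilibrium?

1490.40 hours

The private return per contributed unit is 6.4/8 = 0.8000 < 1 for every player regardless of endowment, so the Nash equilibrium is zero contribution and the group total is Σ E_j = 56 + 56 + 36 + 26 + 37 + 20 + 37 + 8 = 276.
Each contributed unit returns 6.400 to the group, so the social optimum is full contribution by everyone: group total = 6.400 × 276 = 1766.40.
Efficiency loss = (6.400 − 1) × 276 = 1490.40.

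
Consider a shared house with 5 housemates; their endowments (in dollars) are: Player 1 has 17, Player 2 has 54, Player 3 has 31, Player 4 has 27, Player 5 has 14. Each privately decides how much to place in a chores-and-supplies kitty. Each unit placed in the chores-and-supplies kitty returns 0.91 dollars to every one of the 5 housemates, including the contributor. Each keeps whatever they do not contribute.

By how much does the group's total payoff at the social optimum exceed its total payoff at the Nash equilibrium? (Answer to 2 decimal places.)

The private return per contributed unit is 0.91 < 1 for everyone, so the Nash equilibrium is zero contribution and the group total is Σ E_j = 17 + 54 + 31 + 27 + 14 = 143.
Each contributed unit returns 4.550 to the group, so the social optimum is full contribution by everyone: group total = 4.550 × 143 = 650.65.
Efficiency loss = (4.550 − 1) × 143 = 507.65.

507.65 dollars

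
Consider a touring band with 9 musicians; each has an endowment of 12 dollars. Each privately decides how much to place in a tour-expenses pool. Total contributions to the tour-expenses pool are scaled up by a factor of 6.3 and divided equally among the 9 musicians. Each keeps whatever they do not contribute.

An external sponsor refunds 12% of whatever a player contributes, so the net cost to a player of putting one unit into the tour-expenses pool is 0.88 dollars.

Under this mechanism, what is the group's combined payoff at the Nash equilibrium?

The effective private return is (6.3/9) / 0.88 = 0.7955, which is still under 1, so the mechanism doesn't change anyone's dominant strategy: zero contribution.
At the Nash equilibrium no one contributes; group total payoff = 9 × 12 = 108.

108.00 dollars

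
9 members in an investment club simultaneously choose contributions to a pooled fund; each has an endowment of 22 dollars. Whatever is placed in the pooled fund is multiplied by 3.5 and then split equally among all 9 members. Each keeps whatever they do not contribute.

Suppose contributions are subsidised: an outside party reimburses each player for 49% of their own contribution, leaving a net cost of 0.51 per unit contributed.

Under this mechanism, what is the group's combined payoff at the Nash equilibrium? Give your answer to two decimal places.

With the mechanism, a contributed unit returns (3.5/9) / 0.51 = 0.7625 per unit of net cost — still below 1 — so contributing 0 remains dominant for every player.
At the Nash equilibrium no one contributes; group total payoff = 9 × 22 = 198.

198.00 dollars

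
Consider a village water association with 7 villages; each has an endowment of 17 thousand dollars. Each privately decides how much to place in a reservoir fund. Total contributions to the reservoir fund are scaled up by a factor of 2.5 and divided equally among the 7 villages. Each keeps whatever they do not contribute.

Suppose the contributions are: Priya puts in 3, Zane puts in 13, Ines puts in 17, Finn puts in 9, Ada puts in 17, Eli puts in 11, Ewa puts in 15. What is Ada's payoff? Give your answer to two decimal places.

Total contributed: 3 + 13 + 17 + 9 + 17 + 11 + 15 = 85.
Each receives 2.5 × 85 / 7 = 30.36 from the reservoir fund.
Ada keeps 17 − 17 = 0, so Ada's payoff is 0 + 30.36 = 30.36.

30.36 thousand dollars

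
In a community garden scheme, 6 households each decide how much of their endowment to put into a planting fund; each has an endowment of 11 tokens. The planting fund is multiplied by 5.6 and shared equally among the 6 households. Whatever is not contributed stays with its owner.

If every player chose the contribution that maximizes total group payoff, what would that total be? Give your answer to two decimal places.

369.60 tokens

Each contributed unit returns 5.600 to the group as a whole (0.9333 to each of 6 players), which exceeds 1, so the social optimum is full contribution: group total = 5.600 × 66 = 369.60.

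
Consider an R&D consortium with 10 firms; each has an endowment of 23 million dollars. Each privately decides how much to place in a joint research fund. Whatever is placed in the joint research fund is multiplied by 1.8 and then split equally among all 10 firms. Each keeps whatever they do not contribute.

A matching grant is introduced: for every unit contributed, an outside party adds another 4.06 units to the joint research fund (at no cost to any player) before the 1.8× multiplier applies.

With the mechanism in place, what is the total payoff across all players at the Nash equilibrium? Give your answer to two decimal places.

230.00 million dollars

The effective private return is 1.8 × 5.06 / 10 = 0.9108, which is still under 1, so the mechanism doesn't change anyone's dominant strategy: zero contribution.
At the Nash equilibrium no one contributes; group total payoff = 10 × 23 = 230.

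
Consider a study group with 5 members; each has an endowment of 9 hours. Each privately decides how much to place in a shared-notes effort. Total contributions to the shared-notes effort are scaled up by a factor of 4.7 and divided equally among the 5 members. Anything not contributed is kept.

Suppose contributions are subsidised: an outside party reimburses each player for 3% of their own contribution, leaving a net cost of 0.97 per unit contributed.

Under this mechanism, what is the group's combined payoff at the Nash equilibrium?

The effective private return is (4.7/5) / 0.97 = 0.9691, which is still under 1, so the mechanism doesn't change anyone's dominant strategy: zero contribution.
At the Nash equilibrium no one contributes; group total payoff = 5 × 9 = 45.

45.00 hours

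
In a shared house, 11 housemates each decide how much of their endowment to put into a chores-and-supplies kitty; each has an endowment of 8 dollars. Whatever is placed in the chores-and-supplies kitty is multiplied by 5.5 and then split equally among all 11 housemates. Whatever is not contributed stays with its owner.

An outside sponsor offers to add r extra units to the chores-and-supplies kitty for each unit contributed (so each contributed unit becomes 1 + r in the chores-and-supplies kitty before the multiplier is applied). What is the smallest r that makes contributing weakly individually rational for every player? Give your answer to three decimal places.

With matching at rate r, one contributed unit becomes (1 + r) in the chores-and-supplies kitty and returns 5.5 × (1 + r) / 11 to the contributor.
Setting this equal to 1: 1 + r = 11/5.5 = 2.0000.
So the minimum matching rate is r = 2.0000 − 1 = 1.000.

1.000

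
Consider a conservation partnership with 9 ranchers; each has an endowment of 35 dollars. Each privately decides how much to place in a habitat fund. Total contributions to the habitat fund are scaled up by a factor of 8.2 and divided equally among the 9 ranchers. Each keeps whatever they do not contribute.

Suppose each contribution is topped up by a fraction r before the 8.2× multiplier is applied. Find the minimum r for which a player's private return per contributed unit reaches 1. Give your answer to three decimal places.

With matching at rate r, one contributed unit becomes (1 + r) in the habitat fund and returns 8.2 × (1 + r) / 9 to the contributor.
Setting this equal to 1: 1 + r = 9/8.2 = 1.0976.
So the minimum matching rate is r = 1.0976 − 1 = 0.098.

0.098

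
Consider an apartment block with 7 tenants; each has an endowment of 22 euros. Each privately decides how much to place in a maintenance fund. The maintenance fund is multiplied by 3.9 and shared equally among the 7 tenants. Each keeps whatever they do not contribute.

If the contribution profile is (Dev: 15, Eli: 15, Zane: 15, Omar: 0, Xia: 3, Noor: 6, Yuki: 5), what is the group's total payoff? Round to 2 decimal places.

Total contributed: 15 + 15 + 15 + 0 + 3 + 6 + 5 = 59; total kept: 7 × 22 − 59 = 95.
The maintenance fund pays out 3.9 × 59 = 230.10 in aggregate.
Group total = 95 + 230.10 = 325.10.

325.10 euros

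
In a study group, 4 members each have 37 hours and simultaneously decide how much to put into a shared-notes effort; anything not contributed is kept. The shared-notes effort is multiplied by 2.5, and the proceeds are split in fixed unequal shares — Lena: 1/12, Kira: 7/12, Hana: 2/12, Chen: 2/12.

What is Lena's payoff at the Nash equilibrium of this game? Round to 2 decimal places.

A player with share s gets back 2.5·s per unit contributed, so full contribution is dominant for anyone with s > 1/2.5 = 0.4000 and zero contribution is dominant for anyone below.
Only Kira (7/12) clears that bar, contributing 37; the remaining 3 contribute 0. Total contributed: 37.
Lena keeps 37 and receives 2.5 × 37 × 1/12 = 7.71 from the shared-notes effort, for a payoff of 44.71.

44.71 hours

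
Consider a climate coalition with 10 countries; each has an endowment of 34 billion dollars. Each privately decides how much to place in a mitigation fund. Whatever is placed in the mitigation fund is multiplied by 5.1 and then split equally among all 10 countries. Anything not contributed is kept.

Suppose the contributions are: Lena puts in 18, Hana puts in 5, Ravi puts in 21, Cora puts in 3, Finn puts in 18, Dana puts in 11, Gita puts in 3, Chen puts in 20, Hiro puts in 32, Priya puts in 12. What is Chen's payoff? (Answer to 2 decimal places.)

86.93 billion dollars

Total contributed: 18 + 5 + 21 + 3 + 18 + 11 + 3 + 20 + 32 + 12 = 143.
Each receives 5.1 × 143 / 10 = 72.93 from the mitigation fund.
Chen keeps 34 − 20 = 14, so Chen's payoff is 14 + 72.93 = 86.93.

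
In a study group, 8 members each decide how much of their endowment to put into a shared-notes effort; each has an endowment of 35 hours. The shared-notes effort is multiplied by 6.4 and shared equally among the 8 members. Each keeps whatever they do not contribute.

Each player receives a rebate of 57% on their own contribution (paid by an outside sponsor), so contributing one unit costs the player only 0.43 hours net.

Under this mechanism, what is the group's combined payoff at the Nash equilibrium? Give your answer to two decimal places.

Under the mechanism each unit contributed yields (6.4/8) / 0.43 = 1.8605 back to its contributor per unit of net cost, which exceeds 1, making full contribution the dominant choice for everyone.
At the Nash equilibrium everyone contributes 35. Group total payoff = 8 × (35 × 0.57 + 6.4 × 35) = 1951.60.

1951.60 hours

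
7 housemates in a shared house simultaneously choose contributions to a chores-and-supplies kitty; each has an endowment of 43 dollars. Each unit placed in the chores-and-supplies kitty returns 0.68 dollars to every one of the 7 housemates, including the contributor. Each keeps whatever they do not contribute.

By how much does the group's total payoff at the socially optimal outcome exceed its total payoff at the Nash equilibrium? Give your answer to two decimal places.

1131.76 dollars

The private return per contributed unit is 0.68 < 1, so contributing 0 is dominant for every player. At the Nash equilibrium everyone keeps their 43, and the group total is 7 × 43 = 301.
Each contributed unit returns 4.760 to the group as a whole (0.68 to each of 7 players), which exceeds 1, so the social optimum is full contribution: group total = 4.760 × 301 = 1432.76.
Efficiency loss = 1432.76 − 301 = 1131.76.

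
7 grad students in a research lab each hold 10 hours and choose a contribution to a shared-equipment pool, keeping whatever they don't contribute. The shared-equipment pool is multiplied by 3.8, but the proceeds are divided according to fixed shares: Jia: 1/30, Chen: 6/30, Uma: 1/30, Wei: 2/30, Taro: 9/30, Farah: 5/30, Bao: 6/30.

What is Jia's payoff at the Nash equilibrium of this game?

11.27 hours

A player with share s gets back 3.8·s per unit contributed, so full contribution is dominant for anyone with s > 1/3.8 = 0.2632 and zero contribution is dominant for anyone below.
Only Taro (9/30) clears that bar, contributing 10; the remaining 6 contribute 0. Total contributed: 10.
Jia keeps 10 and receives 3.8 × 10 × 1/30 = 1.27 from the shared-equipment pool, for a payoff of 11.27.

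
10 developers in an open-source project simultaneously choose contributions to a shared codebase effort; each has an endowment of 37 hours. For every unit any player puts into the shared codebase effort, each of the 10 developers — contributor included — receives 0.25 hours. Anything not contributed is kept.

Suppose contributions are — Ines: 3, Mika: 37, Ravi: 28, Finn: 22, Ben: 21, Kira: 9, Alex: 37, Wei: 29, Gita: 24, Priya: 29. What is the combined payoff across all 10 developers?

Total contributed: 3 + 37 + 28 + 22 + 21 + 9 + 37 + 29 + 24 + 29 = 239; total kept: 10 × 37 − 239 = 131.
The shared codebase effort pays out 0.25 × 10 × 239 = 597.50 in aggregate.
Group total = 131 + 597.50 = 728.50.

728.50 hours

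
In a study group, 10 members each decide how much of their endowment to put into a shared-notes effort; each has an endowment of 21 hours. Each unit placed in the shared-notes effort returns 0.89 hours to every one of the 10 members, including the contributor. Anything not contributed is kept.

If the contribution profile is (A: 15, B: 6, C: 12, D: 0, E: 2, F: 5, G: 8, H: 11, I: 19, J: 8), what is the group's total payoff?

889.40 hours

Total contributed: 15 + 6 + 12 + 0 + 2 + 5 + 8 + 11 + 19 + 8 = 86; total kept: 10 × 21 − 86 = 124.
The shared-notes effort pays out 0.89 × 10 × 86 = 765.40 in aggregate.
Group total = 124 + 765.40 = 889.40.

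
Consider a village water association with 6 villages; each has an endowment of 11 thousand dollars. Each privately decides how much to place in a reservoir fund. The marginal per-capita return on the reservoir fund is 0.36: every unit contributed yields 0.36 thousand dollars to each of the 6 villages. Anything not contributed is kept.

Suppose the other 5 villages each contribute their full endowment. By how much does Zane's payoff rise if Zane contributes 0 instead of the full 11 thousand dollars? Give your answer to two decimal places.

Switching from a contribution of 11 to 0 lets Zane keep an extra 11 thousand dollars, but lowers the reservoir fund by 11, which costs Zane their own share of that drop: 0.36 × 11 = 3.96.
Net gain = 11 − 3.96 = 7.04. The private return per contributed unit (0.36) is below 1, so free-riding is indeed the best response regardless of what the others do.

7.04 thousand dollars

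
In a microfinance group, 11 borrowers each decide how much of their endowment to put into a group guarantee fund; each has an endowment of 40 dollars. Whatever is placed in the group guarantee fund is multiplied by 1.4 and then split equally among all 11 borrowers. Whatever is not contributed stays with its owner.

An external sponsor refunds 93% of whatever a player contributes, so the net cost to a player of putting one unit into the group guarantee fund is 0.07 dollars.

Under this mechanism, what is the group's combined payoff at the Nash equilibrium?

With the mechanism, a contributed unit returns (1.4/11) / 0.07 = 1.8182 per unit of net cost to the contributor — now above 1 — so contributing fully is weakly dominant for every player.
So the Nash equilibrium is full contribution by all 11; the group earns 11 × (40 × 0.93 + 1.4 × 40) = 1025.20.

1025.20 dollars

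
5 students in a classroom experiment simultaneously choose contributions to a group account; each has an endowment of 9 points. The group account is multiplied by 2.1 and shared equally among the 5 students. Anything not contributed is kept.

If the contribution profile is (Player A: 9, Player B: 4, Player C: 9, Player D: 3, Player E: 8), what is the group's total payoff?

81.30 points

Total contributed: 9 + 4 + 9 + 3 + 8 = 33; total kept: 5 × 9 − 33 = 12.
The group account pays out 2.1 × 33 = 69.30 in aggregate.
Group total = 12 + 69.30 = 81.30.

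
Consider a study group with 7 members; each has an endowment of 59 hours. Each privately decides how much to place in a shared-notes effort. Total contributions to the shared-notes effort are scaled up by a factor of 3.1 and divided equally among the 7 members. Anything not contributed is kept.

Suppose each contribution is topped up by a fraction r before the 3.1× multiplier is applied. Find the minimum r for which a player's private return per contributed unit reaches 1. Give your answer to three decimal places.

1.258

With matching at rate r, one contributed unit becomes (1 + r) in the shared-notes effort and returns 3.1 × (1 + r) / 7 to the contributor.
Setting this equal to 1: 1 + r = 7/3.1 = 2.2581.
So the minimum matching rate is r = 2.2581 − 1 = 1.258.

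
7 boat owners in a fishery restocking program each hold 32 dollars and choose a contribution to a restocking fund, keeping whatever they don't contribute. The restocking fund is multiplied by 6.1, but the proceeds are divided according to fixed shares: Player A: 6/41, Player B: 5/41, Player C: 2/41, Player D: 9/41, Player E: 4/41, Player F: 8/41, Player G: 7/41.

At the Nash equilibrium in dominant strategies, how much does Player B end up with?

Player j's private return per contributed unit is 6.1 × (j's share). Contributing is weakly dominant for j when that share is at least 1/6.1 = 0.1639, and contributing 0 is dominant otherwise.
Player D, Player F and Player G clear that bar, contributing 32 each; the remaining 4 contribute 0. Total contributed: 96.
Player B keeps 32 and receives 6.1 × 96 × 5/41 = 71.41 from the restocking fund, for a payoff of 103.41.

103.41 dollars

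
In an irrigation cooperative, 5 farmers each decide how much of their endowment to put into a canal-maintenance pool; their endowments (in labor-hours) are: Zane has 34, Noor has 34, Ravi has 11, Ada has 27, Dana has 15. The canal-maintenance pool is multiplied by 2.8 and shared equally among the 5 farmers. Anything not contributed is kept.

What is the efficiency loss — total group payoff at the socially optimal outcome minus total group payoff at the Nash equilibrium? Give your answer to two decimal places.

217.80 labor-hours

The private return per contributed unit is 2.8/5 = 0.5600 < 1 for every player regardless of endowment, so the Nash equilibrium is zero contribution and the group total is Σ E_j = 34 + 34 + 11 + 27 + 15 = 121.
Each contributed unit returns 2.800 to the group, so the social optimum is full contribution by everyone: group total = 2.800 × 121 = 338.80.
Efficiency loss = (2.800 − 1) × 121 = 217.80.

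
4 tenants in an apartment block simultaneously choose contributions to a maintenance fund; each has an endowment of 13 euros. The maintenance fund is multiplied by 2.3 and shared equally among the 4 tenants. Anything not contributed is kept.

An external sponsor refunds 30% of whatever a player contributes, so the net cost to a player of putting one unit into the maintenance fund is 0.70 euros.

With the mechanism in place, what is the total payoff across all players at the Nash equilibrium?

52.00 euros

Even with the mechanism, each unit contributed returns only (2.3/4) / 0.70 = 0.8214 per unit of net cost, so contributing nothing is still dominant.
Everyone keeps their endowment and the group total is 4 × 13 = 52.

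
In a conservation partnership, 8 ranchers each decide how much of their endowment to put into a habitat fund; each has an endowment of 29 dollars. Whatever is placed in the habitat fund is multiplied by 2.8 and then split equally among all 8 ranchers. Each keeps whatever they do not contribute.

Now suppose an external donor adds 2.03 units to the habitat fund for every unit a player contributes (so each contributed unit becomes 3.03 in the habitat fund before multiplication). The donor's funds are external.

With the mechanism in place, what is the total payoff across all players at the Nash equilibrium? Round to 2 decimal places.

Under the mechanism each unit contributed yields 2.8 × 3.03 / 8 = 1.0605 back to its contributor per unit of net cost, which exceeds 1, making full contribution the dominant choice for everyone.
So the Nash equilibrium is full contribution by all 8; the group earns 2.8 × 3.03 × 232 = 1968.29.

1968.29 dollars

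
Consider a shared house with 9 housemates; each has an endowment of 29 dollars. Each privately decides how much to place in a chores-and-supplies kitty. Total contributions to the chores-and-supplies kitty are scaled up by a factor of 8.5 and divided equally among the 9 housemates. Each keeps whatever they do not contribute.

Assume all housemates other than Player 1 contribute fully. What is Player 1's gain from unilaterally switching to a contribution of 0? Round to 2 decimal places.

Switching from a contribution of 29 to 0 lets Player 1 keep an extra 29 dollars, but lowers the chores-and-supplies kitty by 29, which costs Player 1 their own share of that drop: 8.5/9 × 29 = 27.39.
Net gain = 29 − 27.39 = 1.61. The private return per contributed unit (0.9444) is below 1, so free-riding is indeed the best response regardless of what the others do.

1.61 dollars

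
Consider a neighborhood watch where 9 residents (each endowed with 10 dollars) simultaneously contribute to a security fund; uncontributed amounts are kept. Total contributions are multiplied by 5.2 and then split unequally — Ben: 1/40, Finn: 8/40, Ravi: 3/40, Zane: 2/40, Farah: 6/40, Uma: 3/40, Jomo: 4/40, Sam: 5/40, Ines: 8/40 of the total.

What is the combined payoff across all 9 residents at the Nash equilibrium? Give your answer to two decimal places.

174.00 dollars

Each unit j contributes comes back to j as 5.2 × (j's share), so j prefers to contribute only if that share exceeds 1/5.2 = 0.1923; otherwise keeping the unit dominates.
The shares above 0.1923 belong to Finn and Ines, contributing 10 each; the remaining 7 contribute 0. Total contributed: 20.
The security fund pays out 5.2 × 20 = 104.00 in total (split across the unequal shares, but the aggregate is all that matters for the group sum).
The 7 free-riders keep 10 each, adding 70. Group total = 70 + 104.00 = 174.00.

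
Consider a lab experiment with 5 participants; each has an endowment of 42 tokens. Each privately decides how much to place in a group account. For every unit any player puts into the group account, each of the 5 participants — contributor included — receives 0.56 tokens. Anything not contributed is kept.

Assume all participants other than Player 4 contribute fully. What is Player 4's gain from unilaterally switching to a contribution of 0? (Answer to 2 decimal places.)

Switching from a contribution of 42 to 0 lets Player 4 keep an extra 42 tokens, but lowers the group account by 42, which costs Player 4 their own share of that drop: 0.56 × 42 = 23.52.
Net gain = 42 − 23.52 = 18.48. The private return per contributed unit (0.56) is below 1, so free-riding is indeed the best response regardless of what the others do.

18.48 tokens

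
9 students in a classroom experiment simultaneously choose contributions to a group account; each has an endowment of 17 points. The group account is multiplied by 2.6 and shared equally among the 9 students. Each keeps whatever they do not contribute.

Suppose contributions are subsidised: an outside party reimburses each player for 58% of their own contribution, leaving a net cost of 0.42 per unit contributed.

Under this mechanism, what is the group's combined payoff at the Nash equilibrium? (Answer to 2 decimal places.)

153.00 points

The effective private return is (2.6/9) / 0.42 = 0.6878, which is still under 1, so the mechanism doesn't change anyone's dominant strategy: zero contribution.
Everyone keeps their endowment and the group total is 9 × 17 = 153.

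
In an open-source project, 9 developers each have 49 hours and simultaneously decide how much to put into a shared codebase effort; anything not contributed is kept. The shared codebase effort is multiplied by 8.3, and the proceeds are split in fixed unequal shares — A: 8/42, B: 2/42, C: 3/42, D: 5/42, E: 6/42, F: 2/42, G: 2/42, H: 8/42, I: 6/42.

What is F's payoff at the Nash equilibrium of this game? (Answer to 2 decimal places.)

Player j's private return per contributed unit is 8.3 × (j's share). Contributing is weakly dominant for j when that share is at least 1/8.3 = 0.1205, and contributing 0 is dominant otherwise.
A, E, H and I clear that bar, contributing 49 each; the remaining 5 contribute 0. Total contributed: 196.
F keeps 49 and receives 8.3 × 196 × 2/42 = 77.47 from the shared codebase effort, for a payoff of 126.47.

126.47 hours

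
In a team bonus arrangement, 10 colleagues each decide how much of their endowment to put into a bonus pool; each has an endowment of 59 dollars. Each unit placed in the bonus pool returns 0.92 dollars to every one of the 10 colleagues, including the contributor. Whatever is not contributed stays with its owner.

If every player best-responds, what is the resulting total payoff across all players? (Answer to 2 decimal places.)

590.00 dollars

The private return per contributed unit is 0.92 < 1, so contributing 0 is dominant for every player. At the Nash equilibrium everyone keeps their 59, and the group total is 10 × 59 = 590.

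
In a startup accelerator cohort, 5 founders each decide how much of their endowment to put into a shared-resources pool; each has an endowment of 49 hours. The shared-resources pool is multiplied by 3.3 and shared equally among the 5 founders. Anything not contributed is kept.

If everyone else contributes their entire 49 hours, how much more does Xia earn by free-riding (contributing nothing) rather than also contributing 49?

Switching from a contribution of 49 to 0 lets Xia keep an extra 49 hours, but lowers the shared-resources pool by 49, which costs Xia their own share of that drop: 3.3/5 × 49 = 32.34.
Net gain = 49 − 32.34 = 16.66. The private return per contributed unit (0.6600) is below 1, so free-riding is indeed the best response regardless of what the others do.

16.66 hours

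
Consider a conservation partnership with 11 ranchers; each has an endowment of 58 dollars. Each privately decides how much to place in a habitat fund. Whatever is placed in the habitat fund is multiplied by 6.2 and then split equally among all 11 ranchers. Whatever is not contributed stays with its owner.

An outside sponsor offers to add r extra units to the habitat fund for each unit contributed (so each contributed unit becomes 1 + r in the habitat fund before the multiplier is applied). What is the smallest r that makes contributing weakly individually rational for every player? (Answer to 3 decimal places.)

0.774

With matching at rate r, one contributed unit becomes (1 + r) in the habitat fund and returns 6.2 × (1 + r) / 11 to the contributor.
Setting this equal to 1: 1 + r = 11/6.2 = 1.7742.
So the minimum matching rate is r = 1.7742 − 1 = 0.774.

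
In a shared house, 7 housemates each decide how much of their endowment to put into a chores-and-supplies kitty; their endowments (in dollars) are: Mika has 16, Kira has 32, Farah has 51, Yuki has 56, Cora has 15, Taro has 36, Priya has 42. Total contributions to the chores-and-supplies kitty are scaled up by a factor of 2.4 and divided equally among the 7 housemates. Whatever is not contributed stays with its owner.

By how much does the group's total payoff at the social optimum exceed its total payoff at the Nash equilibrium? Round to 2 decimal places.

347.20 dollars

The private return per contributed unit is 2.4/7 = 0.3429 < 1 for every player regardless of endowment, so the Nash equilibrium is zero contribution and the group total is Σ E_j = 16 + 32 + 51 + 56 + 15 + 36 + 42 = 248.
Each contributed unit returns 2.400 to the group, so the social optimum is full contribution by everyone: group total = 2.400 × 248 = 595.20.
Efficiency loss = (2.400 − 1) × 248 = 347.20.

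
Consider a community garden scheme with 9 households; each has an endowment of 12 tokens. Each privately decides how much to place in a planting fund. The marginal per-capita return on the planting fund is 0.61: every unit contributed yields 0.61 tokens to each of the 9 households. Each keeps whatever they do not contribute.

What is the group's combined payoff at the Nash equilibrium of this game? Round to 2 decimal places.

The private return per contributed unit is 0.61 < 1, so contributing 0 is dominant for every player. At the Nash equilibrium everyone keeps their 12, and the group total is 9 × 12 = 108.

108.00 tokens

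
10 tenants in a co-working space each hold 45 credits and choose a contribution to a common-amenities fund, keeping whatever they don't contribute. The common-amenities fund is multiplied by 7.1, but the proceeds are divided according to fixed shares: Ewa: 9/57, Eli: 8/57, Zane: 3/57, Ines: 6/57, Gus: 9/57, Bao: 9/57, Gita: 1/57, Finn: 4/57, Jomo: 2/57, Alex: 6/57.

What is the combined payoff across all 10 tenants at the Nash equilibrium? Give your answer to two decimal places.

1273.50 credits

A player with share s gets back 7.1·s per unit contributed, so full contribution is dominant for anyone with s > 1/7.1 = 0.1408 and zero contribution is dominant for anyone below.
Ewa, Gus and Bao clear that bar, contributing 45 each; the remaining 7 contribute 0. Total contributed: 135.
The common-amenities fund pays out 7.1 × 135 = 958.50 in total (split across the unequal shares, but the aggregate is all that matters for the group sum).
The 7 free-riders keep 45 each, adding 315. Group total = 315 + 958.50 = 1273.50.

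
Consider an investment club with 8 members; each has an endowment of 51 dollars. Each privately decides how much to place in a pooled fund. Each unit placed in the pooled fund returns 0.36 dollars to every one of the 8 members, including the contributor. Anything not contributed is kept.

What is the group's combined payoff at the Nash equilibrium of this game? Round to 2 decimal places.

408.00 dollars

The private return per contributed unit is 0.36 < 1, so contributing 0 is dominant for every player. At the Nash equilibrium everyone keeps their 51, and the group total is 8 × 51 = 408.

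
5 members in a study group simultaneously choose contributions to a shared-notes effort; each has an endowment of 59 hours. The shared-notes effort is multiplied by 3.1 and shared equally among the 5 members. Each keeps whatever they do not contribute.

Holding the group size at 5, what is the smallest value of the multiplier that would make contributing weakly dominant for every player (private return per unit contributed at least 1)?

A contributed unit returns (multiplier)/5 to its contributor.
This reaches 1 exactly when the multiplier is 5.

5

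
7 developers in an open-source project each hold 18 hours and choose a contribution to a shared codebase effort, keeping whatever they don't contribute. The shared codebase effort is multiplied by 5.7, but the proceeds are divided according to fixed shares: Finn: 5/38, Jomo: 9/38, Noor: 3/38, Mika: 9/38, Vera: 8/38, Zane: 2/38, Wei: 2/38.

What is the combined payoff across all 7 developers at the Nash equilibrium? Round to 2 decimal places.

379.80 hours

A player with share s gets back 5.7·s per unit contributed, so full contribution is dominant for anyone with s > 1/5.7 = 0.1754 and zero contribution is dominant for anyone below.
Jomo, Mika and Vera are above the threshold, contributing 18 each; the remaining 4 contribute 0. Total contributed: 54.
The shared codebase effort pays out 5.7 × 54 = 307.80 in total (split across the unequal shares, but the aggregate is all that matters for the group sum).
The 4 free-riders keep 18 each, adding 72. Group total = 72 + 307.80 = 379.80.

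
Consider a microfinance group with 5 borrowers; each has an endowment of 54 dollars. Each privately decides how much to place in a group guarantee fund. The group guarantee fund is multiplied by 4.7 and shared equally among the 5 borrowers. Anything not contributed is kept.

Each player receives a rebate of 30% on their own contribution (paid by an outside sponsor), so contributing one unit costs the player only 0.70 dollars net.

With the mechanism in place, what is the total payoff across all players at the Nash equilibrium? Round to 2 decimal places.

1350.00 dollars

Under the mechanism each unit contributed yields (4.7/5) / 0.70 = 1.3429 back to its contributor per unit of net cost, which exceeds 1, making full contribution the dominant choice for everyone.
So the Nash equilibrium is full contribution by all 5; the group earns 5 × (54 × 0.30 + 4.7 × 54) = 1350.00.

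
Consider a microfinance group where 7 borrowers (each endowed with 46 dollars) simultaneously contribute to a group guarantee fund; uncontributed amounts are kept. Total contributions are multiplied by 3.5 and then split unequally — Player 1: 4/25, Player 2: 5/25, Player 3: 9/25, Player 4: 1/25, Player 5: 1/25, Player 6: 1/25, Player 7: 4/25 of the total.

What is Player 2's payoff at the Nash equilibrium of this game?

78.20 dollars

For player j, contributing a unit is worthwhile iff 3.5 × (j's share) ≥ 1, i.e. iff j's share is at least 0.2857.
Only Player 3 (9/25) clears that bar, contributing 46; the remaining 6 contribute 0. Total contributed: 46.
Player 2 keeps 46 and receives 3.5 × 46 × 5/25 = 32.20 from the group guarantee fund, for a payoff of 78.20.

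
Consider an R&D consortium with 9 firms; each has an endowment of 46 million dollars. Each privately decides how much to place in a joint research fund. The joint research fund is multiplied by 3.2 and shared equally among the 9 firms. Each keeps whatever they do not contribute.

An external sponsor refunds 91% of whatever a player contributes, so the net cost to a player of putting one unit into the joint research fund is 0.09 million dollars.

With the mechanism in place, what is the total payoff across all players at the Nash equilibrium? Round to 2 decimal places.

1701.54 million dollars

The effective private return per unit is now (3.2/9) / 0.09 = 3.9506 > 1, so every player's dominant strategy flips to full contribution.
At the Nash equilibrium everyone contributes 46. Group total payoff = 9 × (46 × 0.91 + 3.2 × 46) = 1701.54.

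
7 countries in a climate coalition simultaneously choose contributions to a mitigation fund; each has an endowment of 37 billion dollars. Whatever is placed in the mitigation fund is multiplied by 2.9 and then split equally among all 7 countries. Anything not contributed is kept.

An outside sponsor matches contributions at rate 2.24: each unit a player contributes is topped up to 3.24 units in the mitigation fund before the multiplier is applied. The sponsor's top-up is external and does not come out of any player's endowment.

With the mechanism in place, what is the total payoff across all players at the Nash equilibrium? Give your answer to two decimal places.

2433.56 billion dollars

With the mechanism, a contributed unit returns 2.9 × 3.24 / 7 = 1.3423 per unit of net cost to the contributor — now above 1 — so contributing fully is weakly dominant for every player.
At the Nash equilibrium everyone contributes 37. Group total payoff = 2.9 × 3.24 × 259 = 2433.56.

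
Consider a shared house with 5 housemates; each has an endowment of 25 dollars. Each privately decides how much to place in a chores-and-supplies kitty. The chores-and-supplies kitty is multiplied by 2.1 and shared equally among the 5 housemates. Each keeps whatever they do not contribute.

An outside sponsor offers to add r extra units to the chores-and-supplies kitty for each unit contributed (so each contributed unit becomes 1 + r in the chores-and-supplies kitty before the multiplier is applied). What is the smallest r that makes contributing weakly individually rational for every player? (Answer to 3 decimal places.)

With matching at rate r, one contributed unit becomes (1 + r) in the chores-and-supplies kitty and returns 2.1 × (1 + r) / 5 to the contributor.
Setting this equal to 1: 1 + r = 5/2.1 = 2.3810.
So the minimum matching rate is r = 2.3810 − 1 = 1.381.

1.381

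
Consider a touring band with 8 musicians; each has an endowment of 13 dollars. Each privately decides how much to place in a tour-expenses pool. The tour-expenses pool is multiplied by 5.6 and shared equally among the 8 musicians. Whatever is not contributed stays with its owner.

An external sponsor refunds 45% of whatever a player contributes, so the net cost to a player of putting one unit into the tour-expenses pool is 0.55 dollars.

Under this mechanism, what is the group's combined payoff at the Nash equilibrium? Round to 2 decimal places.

629.20 dollars

With the mechanism, a contributed unit returns (5.6/8) / 0.55 = 1.2727 per unit of net cost to the contributor — now above 1 — so contributing fully is weakly dominant for every player.
At the Nash equilibrium everyone contributes 13. Group total payoff = 8 × (13 × 0.45 + 5.6 × 13) = 629.20.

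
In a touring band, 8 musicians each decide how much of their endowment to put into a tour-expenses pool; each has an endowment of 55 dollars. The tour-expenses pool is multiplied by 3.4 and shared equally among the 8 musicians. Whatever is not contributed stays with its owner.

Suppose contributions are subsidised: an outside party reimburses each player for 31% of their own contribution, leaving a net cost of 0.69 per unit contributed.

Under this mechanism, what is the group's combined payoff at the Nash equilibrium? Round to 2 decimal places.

440.00 dollars

Even with the mechanism, each unit contributed returns only (3.4/8) / 0.69 = 0.6159 per unit of net cost, so contributing nothing is still dominant.
At the Nash equilibrium no one contributes; group total payoff = 8 × 55 = 440.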